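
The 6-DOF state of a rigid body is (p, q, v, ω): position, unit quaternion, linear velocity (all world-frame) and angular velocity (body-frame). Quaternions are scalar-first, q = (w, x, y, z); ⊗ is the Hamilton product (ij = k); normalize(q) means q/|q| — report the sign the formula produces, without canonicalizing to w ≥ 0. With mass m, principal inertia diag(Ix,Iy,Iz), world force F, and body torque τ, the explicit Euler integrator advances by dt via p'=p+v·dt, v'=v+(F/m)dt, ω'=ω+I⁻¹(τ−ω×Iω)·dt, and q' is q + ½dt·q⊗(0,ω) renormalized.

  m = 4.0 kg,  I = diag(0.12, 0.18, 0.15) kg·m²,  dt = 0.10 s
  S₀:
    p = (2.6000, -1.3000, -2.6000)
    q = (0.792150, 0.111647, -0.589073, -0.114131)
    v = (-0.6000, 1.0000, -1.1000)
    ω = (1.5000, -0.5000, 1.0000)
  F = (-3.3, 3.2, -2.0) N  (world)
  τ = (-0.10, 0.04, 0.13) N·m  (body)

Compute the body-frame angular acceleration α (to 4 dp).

ω×(Iω) gyroscopic = (0.0150, -0.0450, -0.0450)
α = I⁻¹(τ − ω×Iω) = (-0.9583, 0.4722, 1.1667)

α = (-0.9583, 0.4722, 1.1667)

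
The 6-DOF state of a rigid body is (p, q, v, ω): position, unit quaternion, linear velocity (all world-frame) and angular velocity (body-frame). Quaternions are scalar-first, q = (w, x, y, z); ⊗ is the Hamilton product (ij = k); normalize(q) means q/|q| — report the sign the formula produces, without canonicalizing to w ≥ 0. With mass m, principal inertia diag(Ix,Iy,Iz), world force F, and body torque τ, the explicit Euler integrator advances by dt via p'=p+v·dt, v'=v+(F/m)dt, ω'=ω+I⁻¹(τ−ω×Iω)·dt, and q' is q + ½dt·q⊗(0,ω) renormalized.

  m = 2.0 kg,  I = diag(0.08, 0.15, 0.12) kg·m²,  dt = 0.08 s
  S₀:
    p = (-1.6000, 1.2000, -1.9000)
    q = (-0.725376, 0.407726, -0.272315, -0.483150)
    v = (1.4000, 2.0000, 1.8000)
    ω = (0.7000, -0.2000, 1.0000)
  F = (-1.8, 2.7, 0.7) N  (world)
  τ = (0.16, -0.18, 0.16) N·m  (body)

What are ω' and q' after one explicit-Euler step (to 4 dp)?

ω' = (0.8540, -0.2811, 1.1132)
q' = (-0.7188, 0.3722, -0.2960, -0.5072)

precession coupling ω×(Iω) = (0.0060, -0.0280, -0.0098)
(τ − ω×Iω)/I = (1.9250, -1.0133, 1.4150)
new body rate ω' = (0.8540, -0.2811, 1.1132)
2q̇ = q⊗(0,ω) = (0.1432788, -0.8767082, -0.6008558, -0.6163007)
updated quaternion q' = (-0.7188, 0.3722, -0.2960, -0.5072)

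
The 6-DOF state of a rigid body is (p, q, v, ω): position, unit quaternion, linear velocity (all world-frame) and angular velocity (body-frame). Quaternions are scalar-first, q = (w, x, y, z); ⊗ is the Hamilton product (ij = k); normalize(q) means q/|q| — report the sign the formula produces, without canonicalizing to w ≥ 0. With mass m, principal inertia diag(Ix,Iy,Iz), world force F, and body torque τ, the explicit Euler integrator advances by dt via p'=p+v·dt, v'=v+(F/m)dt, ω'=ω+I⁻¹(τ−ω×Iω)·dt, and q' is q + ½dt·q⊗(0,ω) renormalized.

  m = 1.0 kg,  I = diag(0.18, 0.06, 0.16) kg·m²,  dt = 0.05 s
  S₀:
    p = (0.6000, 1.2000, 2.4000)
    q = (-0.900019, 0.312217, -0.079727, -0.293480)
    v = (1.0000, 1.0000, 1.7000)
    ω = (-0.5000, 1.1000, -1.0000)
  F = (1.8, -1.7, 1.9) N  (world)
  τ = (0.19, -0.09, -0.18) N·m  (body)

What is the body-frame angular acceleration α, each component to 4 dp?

gyro term ω×Iω = (-0.1100, 0.0100, 0.0660)
angular accel α = (1.6667, -1.6667, -1.5375)

α = (1.6667, -1.6667, -1.5375)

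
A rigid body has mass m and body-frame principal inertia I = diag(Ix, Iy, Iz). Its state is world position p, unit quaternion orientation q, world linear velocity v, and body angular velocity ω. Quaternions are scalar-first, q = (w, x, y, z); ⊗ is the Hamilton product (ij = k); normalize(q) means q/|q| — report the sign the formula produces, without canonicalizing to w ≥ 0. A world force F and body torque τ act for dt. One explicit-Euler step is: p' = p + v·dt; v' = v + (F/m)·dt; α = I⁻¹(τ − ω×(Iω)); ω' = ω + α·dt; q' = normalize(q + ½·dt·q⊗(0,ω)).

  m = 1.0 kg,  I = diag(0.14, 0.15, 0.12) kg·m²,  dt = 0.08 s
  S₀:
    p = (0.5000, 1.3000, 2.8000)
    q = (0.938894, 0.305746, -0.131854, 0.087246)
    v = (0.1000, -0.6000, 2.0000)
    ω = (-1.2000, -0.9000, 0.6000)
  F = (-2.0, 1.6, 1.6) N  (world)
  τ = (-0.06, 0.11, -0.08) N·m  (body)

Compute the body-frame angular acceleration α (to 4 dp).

precession coupling ω×(Iω) = (0.0162, -0.0144, 0.0108)
α = I⁻¹(τ − ω×Iω) = (-0.5443, 0.8293, -0.7567)

α = (-0.5443, 0.8293, -0.7567)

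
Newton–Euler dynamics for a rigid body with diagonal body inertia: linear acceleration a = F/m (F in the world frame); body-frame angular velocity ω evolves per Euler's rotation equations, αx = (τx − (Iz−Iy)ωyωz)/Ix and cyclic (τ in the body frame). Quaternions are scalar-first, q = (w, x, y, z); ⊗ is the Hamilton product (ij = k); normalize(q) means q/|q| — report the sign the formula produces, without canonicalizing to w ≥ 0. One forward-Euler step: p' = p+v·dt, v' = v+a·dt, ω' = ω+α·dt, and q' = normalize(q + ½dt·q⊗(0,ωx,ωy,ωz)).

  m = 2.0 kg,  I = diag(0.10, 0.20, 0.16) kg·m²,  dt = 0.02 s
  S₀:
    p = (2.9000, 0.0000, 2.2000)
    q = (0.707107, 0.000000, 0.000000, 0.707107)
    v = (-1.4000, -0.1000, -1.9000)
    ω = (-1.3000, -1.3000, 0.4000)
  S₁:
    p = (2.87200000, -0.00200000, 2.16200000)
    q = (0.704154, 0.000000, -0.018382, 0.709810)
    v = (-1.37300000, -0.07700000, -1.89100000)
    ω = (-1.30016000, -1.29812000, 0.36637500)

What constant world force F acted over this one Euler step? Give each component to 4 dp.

F = (2.7000, 2.3000, 0.9000)

velocity change Δv = (0.02700000, 0.02300000, 0.00900000)
F = m·Δv/dt = (2.7000, 2.3000, 0.9000)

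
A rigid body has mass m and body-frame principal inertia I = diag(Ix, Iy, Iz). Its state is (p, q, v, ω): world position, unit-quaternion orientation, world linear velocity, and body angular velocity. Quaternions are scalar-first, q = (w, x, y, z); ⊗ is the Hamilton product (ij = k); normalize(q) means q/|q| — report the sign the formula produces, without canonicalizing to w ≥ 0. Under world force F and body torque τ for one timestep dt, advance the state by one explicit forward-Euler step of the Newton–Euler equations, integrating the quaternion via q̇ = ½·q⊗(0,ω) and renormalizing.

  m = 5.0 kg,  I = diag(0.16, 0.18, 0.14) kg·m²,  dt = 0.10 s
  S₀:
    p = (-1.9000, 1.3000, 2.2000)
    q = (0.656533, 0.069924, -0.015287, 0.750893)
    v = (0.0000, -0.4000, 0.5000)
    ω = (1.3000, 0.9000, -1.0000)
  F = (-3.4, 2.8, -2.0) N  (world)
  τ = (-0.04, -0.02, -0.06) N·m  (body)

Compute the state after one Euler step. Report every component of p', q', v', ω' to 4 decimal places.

p' = (-1.9000, 1.2600, 2.2500)
q' = (0.6872, 0.0792, 0.0663, 0.7191)
v' = (-0.0680, -0.3440, 0.4600)
ω' = (1.2525, 0.9033, -1.0596)

(τ − ω×Iω)/I = (-0.4750, 0.0333, -0.5957)
new body rate ω' = (1.2525, 0.9033, -1.0596)
2q̇ = q⊗(0,ω) = (0.6737501, 0.1929762, 1.6369646, -0.5737283)
q' = normalize(q + ½dt·q⊗(0,ω)) = (0.6872, 0.0792, 0.0663, 0.7191)
p + v·dt = (-1.9000, 1.2600, 2.2500)
v + (F/m)dt = (-0.0680, -0.3440, 0.4600)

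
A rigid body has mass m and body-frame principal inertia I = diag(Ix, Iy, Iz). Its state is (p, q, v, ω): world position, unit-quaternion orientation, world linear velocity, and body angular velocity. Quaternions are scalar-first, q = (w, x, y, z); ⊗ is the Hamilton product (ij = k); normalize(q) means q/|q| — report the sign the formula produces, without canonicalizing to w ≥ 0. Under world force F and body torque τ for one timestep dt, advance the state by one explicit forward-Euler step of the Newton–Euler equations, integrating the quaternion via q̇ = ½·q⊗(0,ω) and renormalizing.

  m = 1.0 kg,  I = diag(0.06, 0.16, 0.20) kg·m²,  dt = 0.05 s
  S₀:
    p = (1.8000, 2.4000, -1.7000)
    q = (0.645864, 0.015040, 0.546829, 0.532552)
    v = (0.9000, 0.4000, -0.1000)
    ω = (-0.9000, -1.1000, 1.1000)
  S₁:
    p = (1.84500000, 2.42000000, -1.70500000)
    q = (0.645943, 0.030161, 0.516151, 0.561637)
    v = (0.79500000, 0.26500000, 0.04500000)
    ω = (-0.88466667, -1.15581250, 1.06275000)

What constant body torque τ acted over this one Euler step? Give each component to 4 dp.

Δω = ω₁−ω₀ = (0.01533333, -0.05581250, -0.03725000)
I·α + gyro = (-0.0300, -0.0400, -0.0500)

τ = (-0.0300, -0.0400, -0.0500)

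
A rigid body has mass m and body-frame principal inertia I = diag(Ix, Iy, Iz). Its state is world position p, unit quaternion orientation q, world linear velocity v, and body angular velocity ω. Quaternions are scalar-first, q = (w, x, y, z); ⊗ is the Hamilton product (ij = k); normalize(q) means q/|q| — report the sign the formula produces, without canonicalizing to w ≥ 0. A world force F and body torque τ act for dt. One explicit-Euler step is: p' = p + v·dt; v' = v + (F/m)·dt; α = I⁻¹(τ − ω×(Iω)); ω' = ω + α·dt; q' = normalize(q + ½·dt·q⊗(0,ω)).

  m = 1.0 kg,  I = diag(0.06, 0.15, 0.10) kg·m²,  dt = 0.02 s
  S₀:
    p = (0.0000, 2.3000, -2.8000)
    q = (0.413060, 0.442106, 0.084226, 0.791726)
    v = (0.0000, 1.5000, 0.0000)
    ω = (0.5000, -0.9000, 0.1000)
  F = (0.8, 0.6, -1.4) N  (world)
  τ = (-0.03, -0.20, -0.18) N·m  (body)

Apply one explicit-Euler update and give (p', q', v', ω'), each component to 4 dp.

ω×(Iω) gyroscopic = (0.0045, -0.0020, -0.0405)
angular accel α = (-0.5750, -1.3200, -1.3950)
ω + α·dt = (0.4885, -0.9264, 0.0721)
q⊗(0,ω) = (-0.2244222, 0.9275060, -0.0201016, -0.3987024)
q + ½dt·q⊗(0,ω), renormalized = (0.4108, 0.4514, 0.0840, 0.7877)
p' = p + v·dt = (0.0000, 2.3300, -2.8000)
v' = v + a·dt = (0.0160, 1.5120, -0.0280)

p' = (0.0000, 2.3300, -2.8000)
q' = (0.4108, 0.4514, 0.0840, 0.7877)
v' = (0.0160, 1.5120, -0.0280)
ω' = (0.4885, -0.9264, 0.0721)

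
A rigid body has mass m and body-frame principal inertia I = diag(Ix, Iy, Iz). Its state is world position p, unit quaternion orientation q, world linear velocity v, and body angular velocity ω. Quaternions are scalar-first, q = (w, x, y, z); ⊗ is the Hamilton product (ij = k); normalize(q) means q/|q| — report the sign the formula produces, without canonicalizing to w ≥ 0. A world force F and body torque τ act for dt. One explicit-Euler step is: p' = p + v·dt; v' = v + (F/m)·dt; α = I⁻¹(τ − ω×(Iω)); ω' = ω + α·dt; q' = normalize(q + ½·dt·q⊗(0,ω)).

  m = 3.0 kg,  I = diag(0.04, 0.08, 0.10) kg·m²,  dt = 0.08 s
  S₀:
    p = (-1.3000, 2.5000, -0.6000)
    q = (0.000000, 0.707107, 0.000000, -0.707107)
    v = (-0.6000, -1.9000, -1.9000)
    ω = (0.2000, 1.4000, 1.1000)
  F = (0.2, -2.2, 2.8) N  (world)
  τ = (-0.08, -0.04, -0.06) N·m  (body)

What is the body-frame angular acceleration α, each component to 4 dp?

α = (-2.7700, -0.3350, -0.7120)

gyro term ω×Iω = (0.0308, -0.0132, 0.0112)
(τ − ω×Iω)/I = (-2.7700, -0.3350, -0.7120)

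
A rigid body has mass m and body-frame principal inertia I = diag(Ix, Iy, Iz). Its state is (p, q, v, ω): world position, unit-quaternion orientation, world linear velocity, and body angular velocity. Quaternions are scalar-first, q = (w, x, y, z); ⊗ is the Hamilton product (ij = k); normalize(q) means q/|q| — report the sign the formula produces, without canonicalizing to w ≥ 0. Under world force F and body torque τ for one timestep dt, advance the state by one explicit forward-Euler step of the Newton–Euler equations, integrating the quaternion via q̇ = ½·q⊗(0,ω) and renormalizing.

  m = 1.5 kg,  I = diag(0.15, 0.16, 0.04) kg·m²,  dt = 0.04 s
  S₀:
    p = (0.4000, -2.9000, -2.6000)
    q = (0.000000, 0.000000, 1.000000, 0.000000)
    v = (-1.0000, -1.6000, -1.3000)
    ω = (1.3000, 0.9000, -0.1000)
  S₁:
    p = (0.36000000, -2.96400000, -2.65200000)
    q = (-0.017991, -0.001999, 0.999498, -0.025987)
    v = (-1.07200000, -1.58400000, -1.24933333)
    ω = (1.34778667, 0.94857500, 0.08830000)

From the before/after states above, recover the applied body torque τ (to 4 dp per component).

τ = (0.1900, 0.1800, 0.2000)

ω₁ − ω₀ = (0.04778667, 0.04857500, 0.18830000)
precession coupling = (0.0108, -0.0143, 0.0117)
I·α + gyro = (0.1900, 0.1800, 0.2000)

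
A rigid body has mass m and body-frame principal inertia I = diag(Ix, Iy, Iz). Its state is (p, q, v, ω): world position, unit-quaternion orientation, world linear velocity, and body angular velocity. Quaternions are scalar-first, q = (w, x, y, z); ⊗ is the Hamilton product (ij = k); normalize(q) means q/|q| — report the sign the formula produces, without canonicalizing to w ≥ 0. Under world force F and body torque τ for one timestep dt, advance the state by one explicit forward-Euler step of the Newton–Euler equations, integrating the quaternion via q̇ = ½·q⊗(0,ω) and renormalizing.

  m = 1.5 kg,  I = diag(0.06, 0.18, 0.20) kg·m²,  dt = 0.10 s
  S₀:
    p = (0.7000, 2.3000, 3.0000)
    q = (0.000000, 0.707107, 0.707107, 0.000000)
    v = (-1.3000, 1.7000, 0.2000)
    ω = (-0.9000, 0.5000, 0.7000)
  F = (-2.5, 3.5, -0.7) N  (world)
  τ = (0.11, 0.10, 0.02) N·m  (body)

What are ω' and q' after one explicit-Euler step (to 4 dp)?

ω' = (-0.7283, 0.5066, 0.7370)
q' = (0.0141, 0.7304, 0.6810, 0.0494)

angular accel α = (1.7167, 0.0656, 0.3700)
ω + α·dt = (-0.7283, 0.5066, 0.7370)
Hamilton product q⊗(0,ω) = (0.2828428, 0.4949749, -0.4949749, 0.9899498)
q' = normalize(q + ½dt·q⊗(0,ω)) = (0.0141, 0.7304, 0.6810, 0.0494)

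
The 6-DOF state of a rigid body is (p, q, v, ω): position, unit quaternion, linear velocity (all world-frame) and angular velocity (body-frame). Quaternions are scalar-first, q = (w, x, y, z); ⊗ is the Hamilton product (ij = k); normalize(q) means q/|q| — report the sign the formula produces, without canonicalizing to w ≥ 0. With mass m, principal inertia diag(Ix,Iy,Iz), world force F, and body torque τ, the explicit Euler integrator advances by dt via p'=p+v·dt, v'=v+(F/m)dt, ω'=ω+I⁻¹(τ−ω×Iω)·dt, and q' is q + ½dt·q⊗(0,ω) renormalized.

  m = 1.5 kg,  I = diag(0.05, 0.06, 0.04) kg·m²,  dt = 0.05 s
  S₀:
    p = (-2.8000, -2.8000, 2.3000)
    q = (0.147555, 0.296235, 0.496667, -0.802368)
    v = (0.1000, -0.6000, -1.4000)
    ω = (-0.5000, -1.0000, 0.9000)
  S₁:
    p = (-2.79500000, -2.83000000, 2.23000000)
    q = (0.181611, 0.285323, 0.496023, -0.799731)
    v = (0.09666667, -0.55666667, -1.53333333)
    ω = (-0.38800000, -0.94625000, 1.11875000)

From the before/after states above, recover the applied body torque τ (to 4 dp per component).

ω₁ − ω₀ = (0.11200000, 0.05375000, 0.21875000)
τ = I·(Δω/dt) + ω₀×(Iω₀) = (0.1300, 0.0600, 0.1800)

τ = (0.1300, 0.0600, 0.1800)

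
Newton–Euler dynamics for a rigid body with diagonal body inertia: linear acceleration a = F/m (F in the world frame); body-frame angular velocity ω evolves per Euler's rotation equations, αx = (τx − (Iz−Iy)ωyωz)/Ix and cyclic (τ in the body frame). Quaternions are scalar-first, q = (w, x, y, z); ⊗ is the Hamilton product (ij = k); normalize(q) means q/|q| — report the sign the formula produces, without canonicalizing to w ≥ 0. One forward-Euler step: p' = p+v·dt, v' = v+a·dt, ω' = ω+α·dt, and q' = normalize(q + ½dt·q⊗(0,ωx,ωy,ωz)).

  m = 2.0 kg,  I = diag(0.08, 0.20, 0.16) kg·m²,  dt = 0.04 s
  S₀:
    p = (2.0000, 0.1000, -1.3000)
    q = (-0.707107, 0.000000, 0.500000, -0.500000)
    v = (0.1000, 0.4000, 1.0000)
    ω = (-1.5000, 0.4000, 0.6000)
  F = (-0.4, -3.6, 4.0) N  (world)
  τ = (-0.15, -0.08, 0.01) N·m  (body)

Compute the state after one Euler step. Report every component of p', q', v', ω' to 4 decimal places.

new position p' = (2.0040, 0.1160, -1.2600)
new velocity v' = (0.0920, 0.3280, 1.0800)
precession coupling ω×(Iω) = (-0.0096, 0.0720, -0.0720)
α = I⁻¹(τ − ω×Iω) = (-1.7550, -0.7600, 0.5125)
ω' = ω + α·dt = (-1.5702, 0.3696, 0.6205)
q⊗(0,ω) = (0.1000000, 1.5606605, 0.4671572, 0.3257358)
updated quaternion q' = (-0.7047, 0.0312, 0.5091, -0.4932)

p' = (2.0040, 0.1160, -1.2600)
q' = (-0.7047, 0.0312, 0.5091, -0.4932)
v' = (0.0920, 0.3280, 1.0800)
ω' = (-1.5702, 0.3696, 0.6205)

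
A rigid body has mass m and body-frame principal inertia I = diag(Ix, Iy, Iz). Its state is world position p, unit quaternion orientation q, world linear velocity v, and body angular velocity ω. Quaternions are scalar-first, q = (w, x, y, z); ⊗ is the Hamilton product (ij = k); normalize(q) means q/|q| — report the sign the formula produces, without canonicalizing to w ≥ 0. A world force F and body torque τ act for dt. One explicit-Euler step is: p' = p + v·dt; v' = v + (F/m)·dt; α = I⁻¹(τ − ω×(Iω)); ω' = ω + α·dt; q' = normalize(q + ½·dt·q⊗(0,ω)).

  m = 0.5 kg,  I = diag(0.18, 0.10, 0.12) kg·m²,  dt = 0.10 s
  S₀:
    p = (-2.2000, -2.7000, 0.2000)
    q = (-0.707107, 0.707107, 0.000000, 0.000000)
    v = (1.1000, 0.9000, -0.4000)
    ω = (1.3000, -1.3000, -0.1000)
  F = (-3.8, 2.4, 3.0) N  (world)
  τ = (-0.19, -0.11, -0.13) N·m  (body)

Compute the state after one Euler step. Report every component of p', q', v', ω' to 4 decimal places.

new position p' = (-2.0900, -2.6100, 0.1600)
v' = v + a·dt = (0.3400, 1.3800, 0.2000)
angular accel α = (-1.0700, -1.0220, -2.2100)
ω' = ω + α·dt = (1.1930, -1.4022, -0.3210)
q⊗(0,ω) = (-0.9192391, -0.9192391, 0.9899498, -0.8485284)
q + ½dt·q⊗(0,ω), renormalized = (-0.7499, 0.6584, 0.0493, -0.0422)

p' = (-2.0900, -2.6100, 0.1600)
q' = (-0.7499, 0.6584, 0.0493, -0.0422)
v' = (0.3400, 1.3800, 0.2000)
ω' = (1.1930, -1.4022, -0.3210)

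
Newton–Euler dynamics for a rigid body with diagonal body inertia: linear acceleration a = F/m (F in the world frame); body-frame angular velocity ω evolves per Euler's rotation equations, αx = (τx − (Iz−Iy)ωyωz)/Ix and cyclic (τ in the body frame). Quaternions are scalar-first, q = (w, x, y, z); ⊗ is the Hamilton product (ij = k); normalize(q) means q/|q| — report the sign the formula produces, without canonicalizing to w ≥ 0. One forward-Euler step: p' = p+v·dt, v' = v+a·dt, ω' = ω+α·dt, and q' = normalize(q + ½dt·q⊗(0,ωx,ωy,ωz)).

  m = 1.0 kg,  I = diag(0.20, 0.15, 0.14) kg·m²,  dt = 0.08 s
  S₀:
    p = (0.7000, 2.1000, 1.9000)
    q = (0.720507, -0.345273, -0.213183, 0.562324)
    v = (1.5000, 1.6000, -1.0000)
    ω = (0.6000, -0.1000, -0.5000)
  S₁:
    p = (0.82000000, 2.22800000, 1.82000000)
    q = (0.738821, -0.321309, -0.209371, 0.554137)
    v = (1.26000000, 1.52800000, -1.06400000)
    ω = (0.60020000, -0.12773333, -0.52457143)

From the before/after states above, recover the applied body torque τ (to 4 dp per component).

τ = (0.0000, -0.0700, -0.0400)

Δω = ω₁−ω₀ = (0.00020000, -0.02773333, -0.02457143)
precession coupling = (-0.0005, -0.0180, 0.0030)
I·α + gyro = (0.0000, -0.0700, -0.0400)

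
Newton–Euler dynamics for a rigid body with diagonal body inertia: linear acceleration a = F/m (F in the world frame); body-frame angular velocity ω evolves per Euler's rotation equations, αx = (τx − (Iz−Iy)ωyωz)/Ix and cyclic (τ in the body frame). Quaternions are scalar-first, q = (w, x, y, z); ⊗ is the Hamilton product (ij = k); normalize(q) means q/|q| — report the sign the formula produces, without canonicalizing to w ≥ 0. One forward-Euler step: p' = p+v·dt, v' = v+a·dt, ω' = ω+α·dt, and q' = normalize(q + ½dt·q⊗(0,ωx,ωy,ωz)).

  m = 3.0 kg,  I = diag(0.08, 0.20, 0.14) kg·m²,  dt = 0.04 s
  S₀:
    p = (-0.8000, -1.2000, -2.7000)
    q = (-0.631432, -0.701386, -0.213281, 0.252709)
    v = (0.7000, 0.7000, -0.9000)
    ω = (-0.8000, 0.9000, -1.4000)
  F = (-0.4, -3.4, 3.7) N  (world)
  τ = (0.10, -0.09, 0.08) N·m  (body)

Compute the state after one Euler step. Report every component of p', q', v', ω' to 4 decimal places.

p' = (-0.7720, -1.1720, -2.7360)
q' = (-0.6313, -0.6894, -0.2482, 0.2542)
v' = (0.6947, 0.6547, -0.8507)
ω' = (-0.7878, 0.8954, -1.3525)

a = F/m = (-0.1333, -1.1333, 1.2333)
p' = p + v·dt = (-0.7720, -1.1720, -2.7360)
v' = v + a·dt = (0.6947, 0.6547, -0.8507)
gyro term ω×Iω = (0.0756, -0.0672, -0.0864)
angular accel α = (0.3050, -0.1140, 1.1886)
new body rate ω' = (-0.7878, 0.8954, -1.3525)
Hamilton product q⊗(0,ω) = (-0.0153633, 0.5763009, -1.7523964, 0.0821326)
q' = normalize(q + ½dt·q⊗(0,ω)) = (-0.6313, -0.6894, -0.2482, 0.2542)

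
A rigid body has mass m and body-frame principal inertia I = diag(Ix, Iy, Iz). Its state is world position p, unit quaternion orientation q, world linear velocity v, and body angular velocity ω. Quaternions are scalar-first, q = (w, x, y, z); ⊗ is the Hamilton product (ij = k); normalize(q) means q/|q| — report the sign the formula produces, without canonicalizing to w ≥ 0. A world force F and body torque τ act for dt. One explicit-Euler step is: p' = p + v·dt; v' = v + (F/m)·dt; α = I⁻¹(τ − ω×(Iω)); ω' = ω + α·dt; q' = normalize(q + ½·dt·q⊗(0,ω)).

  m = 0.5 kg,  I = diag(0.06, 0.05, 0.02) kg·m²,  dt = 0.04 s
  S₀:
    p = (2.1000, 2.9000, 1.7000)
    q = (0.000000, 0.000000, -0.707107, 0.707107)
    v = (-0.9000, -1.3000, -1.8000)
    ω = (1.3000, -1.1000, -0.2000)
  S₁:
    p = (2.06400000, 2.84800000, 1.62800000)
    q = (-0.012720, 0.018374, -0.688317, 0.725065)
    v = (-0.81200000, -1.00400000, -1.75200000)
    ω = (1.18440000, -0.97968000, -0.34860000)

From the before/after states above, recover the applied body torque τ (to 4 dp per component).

ω₁ − ω₀ = (-0.11560000, 0.12032000, -0.14860000)
precession coupling = (-0.0066, -0.0104, 0.0143)
applied torque τ = (-0.1800, 0.1400, -0.0600)

τ = (-0.1800, 0.1400, -0.0600)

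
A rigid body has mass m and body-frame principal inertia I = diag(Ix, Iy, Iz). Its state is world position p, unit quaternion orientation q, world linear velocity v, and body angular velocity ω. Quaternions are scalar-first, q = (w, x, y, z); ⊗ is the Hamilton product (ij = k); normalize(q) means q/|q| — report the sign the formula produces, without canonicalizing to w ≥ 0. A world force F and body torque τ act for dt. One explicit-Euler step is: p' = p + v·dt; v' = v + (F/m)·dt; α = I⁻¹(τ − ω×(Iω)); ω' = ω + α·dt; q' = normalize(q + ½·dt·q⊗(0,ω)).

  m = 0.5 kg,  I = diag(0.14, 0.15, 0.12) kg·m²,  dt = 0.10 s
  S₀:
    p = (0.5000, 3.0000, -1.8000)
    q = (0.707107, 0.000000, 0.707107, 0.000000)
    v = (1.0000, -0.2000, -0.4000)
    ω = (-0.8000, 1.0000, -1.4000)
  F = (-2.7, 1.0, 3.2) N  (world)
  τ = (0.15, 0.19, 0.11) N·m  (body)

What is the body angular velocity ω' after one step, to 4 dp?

α = I⁻¹(τ − ω×Iω) = (0.7714, 1.1173, 0.9833)
new body rate ω' = (-0.7229, 1.1117, -1.3017)

ω' = (-0.7229, 1.1117, -1.3017)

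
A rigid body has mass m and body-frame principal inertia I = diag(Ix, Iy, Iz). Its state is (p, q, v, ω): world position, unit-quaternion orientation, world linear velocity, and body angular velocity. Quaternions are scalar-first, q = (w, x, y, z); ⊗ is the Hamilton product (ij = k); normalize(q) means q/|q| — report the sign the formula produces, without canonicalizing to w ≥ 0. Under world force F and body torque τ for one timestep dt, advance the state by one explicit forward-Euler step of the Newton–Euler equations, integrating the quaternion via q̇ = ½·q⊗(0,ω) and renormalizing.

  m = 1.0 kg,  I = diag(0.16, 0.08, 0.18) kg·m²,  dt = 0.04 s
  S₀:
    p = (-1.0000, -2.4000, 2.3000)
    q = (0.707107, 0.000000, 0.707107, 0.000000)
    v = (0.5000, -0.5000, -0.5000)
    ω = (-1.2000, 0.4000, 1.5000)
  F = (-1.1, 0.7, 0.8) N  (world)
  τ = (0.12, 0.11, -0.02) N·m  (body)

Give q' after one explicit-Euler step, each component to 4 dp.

q⊗(0,ω) = (-0.2828428, 0.2121321, 0.2828428, 1.9091889)
q + ½dt·q⊗(0,ω), renormalized = (0.7009, 0.0042, 0.7122, 0.0382)

q' = (0.7009, 0.0042, 0.7122, 0.0382)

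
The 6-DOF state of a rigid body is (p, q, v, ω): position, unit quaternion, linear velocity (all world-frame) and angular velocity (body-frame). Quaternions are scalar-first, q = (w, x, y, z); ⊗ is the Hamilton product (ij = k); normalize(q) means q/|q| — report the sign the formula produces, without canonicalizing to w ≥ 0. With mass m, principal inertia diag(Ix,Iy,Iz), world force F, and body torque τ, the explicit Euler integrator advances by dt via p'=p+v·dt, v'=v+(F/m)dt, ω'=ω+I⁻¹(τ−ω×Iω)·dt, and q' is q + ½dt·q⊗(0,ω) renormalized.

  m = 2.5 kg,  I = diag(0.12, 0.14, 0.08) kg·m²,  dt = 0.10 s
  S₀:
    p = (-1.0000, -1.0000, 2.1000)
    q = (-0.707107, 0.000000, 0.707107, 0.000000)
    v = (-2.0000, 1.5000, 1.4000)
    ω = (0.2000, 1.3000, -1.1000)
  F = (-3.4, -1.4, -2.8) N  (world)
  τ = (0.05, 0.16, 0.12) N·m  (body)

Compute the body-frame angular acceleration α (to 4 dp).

gyro term ω×Iω = (0.0858, -0.0088, 0.0052)
α = I⁻¹(τ − ω×Iω) = (-0.2983, 1.2057, 1.4350)

α = (-0.2983, 1.2057, 1.4350)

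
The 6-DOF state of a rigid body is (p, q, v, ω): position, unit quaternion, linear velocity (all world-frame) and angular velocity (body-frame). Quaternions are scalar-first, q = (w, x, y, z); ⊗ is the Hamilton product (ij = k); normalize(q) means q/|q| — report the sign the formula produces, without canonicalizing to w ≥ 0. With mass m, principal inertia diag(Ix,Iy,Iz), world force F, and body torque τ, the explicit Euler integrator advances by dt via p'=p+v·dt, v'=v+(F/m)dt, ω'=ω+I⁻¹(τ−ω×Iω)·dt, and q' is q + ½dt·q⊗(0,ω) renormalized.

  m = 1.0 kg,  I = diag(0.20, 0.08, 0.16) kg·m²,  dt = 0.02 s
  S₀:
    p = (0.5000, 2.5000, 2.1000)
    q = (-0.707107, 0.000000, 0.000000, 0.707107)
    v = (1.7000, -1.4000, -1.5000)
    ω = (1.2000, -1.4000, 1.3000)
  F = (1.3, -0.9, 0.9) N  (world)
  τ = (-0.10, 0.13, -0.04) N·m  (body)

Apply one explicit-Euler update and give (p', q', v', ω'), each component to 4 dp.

a = F/m = (1.3000, -0.9000, 0.9000)
p' = p + v·dt = (0.5340, 2.4720, 2.0700)
v' = v + a·dt = (1.7260, -1.4180, -1.4820)
gyro term ω×Iω = (-0.1456, 0.0624, 0.2016)
(τ − ω×Iω)/I = (0.2280, 0.8450, -1.5100)
new body rate ω' = (1.2046, -1.3831, 1.2698)
q⊗(0,ω) = (-0.9192391, 0.1414214, 1.8384782, -0.9192391)
updated quaternion q' = (-0.7161, 0.0014, 0.0184, 0.6977)

p' = (0.5340, 2.4720, 2.0700)
q' = (-0.7161, 0.0014, 0.0184, 0.6977)
v' = (1.7260, -1.4180, -1.4820)
ω' = (1.2046, -1.3831, 1.2698)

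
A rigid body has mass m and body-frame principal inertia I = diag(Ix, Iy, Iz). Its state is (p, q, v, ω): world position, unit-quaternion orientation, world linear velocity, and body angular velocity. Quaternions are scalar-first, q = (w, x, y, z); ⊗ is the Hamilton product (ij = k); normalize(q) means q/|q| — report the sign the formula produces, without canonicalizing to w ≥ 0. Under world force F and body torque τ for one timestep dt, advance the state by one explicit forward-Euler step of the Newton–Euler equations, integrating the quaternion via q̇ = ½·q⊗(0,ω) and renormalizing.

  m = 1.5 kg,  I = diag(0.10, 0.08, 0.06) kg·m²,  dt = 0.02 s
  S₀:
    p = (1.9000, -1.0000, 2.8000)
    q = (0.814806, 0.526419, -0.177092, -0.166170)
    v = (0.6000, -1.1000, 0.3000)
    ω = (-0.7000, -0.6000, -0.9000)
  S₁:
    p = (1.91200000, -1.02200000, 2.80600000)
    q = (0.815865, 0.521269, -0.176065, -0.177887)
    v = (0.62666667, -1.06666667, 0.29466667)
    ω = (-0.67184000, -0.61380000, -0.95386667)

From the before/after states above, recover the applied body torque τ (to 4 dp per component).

Δω = ω₁−ω₀ = (0.02816000, -0.01380000, -0.05386667)
applied torque τ = (0.1300, -0.0300, -0.1700)

τ = (0.1300, -0.0300, -0.1700)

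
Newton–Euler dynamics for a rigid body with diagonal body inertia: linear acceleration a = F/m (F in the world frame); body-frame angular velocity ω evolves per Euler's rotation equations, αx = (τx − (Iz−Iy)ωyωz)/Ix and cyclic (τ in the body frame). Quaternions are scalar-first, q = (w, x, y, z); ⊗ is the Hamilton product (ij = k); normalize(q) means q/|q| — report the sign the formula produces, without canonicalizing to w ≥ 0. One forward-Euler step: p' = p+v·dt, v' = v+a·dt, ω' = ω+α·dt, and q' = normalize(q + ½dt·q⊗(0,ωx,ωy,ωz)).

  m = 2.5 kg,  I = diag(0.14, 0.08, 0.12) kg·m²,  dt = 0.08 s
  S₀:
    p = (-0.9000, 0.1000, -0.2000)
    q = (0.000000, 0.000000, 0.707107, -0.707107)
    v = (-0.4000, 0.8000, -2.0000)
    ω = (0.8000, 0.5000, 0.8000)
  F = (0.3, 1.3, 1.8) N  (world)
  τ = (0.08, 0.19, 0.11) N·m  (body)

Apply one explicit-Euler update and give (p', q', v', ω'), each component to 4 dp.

p' = (-0.9320, 0.1640, -0.3600)
q' = (0.0085, 0.0367, 0.6836, -0.7288)
v' = (-0.3904, 0.8416, -1.9424)
ω' = (0.8366, 0.6772, 0.8893)

a = F/m = (0.1200, 0.5200, 0.7200)
p + v·dt = (-0.9320, 0.1640, -0.3600)
v' = v + a·dt = (-0.3904, 0.8416, -1.9424)
precession coupling ω×(Iω) = (0.0160, 0.0128, -0.0240)
(τ − ω×Iω)/I = (0.4571, 2.2150, 1.1167)
ω + α·dt = (0.8366, 0.6772, 0.8893)
Hamilton product q⊗(0,ω) = (0.2121321, 0.9192391, -0.5656856, -0.5656856)
updated quaternion q' = (0.0085, 0.0367, 0.6836, -0.7288)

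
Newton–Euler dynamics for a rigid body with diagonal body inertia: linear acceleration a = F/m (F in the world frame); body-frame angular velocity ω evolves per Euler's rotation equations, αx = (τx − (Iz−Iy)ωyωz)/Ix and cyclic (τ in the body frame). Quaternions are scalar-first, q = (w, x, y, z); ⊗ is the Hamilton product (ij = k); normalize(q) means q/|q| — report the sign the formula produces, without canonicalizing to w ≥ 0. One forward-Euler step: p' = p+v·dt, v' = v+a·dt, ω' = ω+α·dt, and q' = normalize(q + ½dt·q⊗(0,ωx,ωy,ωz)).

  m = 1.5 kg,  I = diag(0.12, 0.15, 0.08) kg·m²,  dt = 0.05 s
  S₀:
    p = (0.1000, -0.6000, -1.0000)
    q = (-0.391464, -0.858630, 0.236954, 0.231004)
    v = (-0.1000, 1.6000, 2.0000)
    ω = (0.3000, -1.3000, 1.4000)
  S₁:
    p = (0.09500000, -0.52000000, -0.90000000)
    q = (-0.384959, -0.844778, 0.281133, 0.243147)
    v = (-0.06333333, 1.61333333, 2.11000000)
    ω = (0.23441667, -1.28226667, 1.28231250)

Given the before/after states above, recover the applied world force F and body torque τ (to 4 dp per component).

Δω = ω₁−ω₀ = (-0.06558333, 0.01773333, -0.11768750)
gyro term ω₀×Iω₀ = (0.1274, 0.0168, -0.0117)
I·α + gyro = (-0.0300, 0.0700, -0.2000)
Δv = v₁−v₀ = (0.03666667, 0.01333333, 0.11000000)
applied force F = (1.1000, 0.4000, 3.3000)

F = (1.1000, 0.4000, 3.3000)
τ = (-0.0300, 0.0700, -0.2000)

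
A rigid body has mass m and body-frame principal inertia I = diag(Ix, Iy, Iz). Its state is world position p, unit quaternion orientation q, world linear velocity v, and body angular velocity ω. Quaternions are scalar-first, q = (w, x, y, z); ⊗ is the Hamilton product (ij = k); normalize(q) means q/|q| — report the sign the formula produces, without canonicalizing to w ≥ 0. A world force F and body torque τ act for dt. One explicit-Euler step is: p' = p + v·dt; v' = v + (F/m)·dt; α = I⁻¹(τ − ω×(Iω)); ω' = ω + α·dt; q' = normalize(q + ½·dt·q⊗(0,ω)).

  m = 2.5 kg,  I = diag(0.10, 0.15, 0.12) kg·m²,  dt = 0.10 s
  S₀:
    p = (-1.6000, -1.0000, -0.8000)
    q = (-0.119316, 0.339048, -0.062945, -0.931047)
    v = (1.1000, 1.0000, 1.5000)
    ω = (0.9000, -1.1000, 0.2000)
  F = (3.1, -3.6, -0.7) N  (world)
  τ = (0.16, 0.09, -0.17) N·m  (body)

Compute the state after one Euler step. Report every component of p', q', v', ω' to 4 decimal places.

linear accel F/m = (1.2400, -1.4400, -0.2800)
new position p' = (-1.4900, -0.9000, -0.6500)
new velocity v' = (1.2240, 0.8560, 1.4720)
ω×(Iω) gyroscopic = (0.0066, -0.0036, -0.0495)
α = I⁻¹(τ − ω×Iω) = (1.5340, 0.6240, -1.0042)
ω + α·dt = (1.0534, -1.0376, 0.0996)
2q̇ = q⊗(0,ω) = (-0.1881733, -1.1441251, -0.7745043, -0.3401655)
updated quaternion q' = (-0.1284, 0.2811, -0.1014, -0.9456)

p' = (-1.4900, -0.9000, -0.6500)
q' = (-0.1284, 0.2811, -0.1014, -0.9456)
v' = (1.2240, 0.8560, 1.4720)
ω' = (1.0534, -1.0376, 0.0996)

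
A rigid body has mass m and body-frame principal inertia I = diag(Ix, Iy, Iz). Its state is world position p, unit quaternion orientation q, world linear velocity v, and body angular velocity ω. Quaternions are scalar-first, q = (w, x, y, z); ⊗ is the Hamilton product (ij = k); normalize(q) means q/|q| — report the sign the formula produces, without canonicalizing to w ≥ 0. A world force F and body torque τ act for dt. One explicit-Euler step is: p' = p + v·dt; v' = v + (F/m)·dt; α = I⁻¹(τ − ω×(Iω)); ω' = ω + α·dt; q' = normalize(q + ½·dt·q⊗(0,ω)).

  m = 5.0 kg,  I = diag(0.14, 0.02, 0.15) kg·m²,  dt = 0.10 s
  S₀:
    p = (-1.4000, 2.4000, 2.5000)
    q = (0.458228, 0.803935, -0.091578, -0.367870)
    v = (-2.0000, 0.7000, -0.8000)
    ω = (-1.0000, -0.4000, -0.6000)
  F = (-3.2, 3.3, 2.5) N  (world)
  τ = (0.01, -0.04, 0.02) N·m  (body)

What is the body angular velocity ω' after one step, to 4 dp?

ω×(Iω) gyroscopic = (0.0312, -0.0060, -0.0480)
angular accel α = (-0.1514, -1.7000, 0.4533)
ω' = ω + α·dt = (-1.0151, -0.5700, -0.5547)

ω' = (-1.0151, -0.5700, -0.5547)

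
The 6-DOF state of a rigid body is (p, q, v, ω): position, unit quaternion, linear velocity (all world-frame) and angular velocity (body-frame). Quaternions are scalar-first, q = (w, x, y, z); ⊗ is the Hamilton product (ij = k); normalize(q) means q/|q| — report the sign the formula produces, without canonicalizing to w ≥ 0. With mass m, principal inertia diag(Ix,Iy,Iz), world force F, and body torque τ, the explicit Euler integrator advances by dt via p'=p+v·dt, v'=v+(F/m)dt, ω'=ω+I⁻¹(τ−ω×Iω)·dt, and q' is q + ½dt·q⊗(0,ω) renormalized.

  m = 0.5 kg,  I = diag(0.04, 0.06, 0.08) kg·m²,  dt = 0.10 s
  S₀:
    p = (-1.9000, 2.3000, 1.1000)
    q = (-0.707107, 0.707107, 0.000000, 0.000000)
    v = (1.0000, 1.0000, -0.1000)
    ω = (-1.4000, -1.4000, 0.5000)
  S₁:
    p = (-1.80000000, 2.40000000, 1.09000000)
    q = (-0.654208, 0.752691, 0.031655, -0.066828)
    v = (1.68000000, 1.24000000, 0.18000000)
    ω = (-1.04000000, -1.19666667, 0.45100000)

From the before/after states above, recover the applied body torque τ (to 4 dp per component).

τ = (0.1300, 0.1500, 0.0000)

rate change Δω = (0.36000000, 0.20333333, -0.04900000)
ω₀×(Iω₀) = (-0.0140, 0.0280, 0.0392)
applied torque τ = (0.1300, 0.1500, 0.0000)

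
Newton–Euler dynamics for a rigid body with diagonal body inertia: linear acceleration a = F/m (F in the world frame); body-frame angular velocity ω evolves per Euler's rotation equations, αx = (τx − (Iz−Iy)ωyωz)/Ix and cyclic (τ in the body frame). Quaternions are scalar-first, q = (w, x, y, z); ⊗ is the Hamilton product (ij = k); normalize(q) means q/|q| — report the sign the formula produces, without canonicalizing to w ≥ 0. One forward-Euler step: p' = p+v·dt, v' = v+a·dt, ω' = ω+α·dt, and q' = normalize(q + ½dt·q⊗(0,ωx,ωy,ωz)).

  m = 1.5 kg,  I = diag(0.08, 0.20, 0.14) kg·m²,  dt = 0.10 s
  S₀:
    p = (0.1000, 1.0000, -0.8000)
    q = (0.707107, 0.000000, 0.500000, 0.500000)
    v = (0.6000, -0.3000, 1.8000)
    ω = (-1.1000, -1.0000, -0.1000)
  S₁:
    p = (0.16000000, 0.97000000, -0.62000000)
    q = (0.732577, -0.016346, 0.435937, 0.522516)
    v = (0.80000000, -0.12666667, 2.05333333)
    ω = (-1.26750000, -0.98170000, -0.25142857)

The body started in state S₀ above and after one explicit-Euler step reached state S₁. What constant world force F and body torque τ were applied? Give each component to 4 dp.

ω₁ − ω₀ = (-0.16750000, 0.01830000, -0.15142857)
precession coupling = (-0.0060, -0.0066, 0.1320)
applied torque τ = (-0.1400, 0.0300, -0.0800)
velocity change Δv = (0.20000000, 0.17333333, 0.25333333)
F = m·Δv/dt = (3.0000, 2.6000, 3.8000)

F = (3.0000, 2.6000, 3.8000)
τ = (-0.1400, 0.0300, -0.0800)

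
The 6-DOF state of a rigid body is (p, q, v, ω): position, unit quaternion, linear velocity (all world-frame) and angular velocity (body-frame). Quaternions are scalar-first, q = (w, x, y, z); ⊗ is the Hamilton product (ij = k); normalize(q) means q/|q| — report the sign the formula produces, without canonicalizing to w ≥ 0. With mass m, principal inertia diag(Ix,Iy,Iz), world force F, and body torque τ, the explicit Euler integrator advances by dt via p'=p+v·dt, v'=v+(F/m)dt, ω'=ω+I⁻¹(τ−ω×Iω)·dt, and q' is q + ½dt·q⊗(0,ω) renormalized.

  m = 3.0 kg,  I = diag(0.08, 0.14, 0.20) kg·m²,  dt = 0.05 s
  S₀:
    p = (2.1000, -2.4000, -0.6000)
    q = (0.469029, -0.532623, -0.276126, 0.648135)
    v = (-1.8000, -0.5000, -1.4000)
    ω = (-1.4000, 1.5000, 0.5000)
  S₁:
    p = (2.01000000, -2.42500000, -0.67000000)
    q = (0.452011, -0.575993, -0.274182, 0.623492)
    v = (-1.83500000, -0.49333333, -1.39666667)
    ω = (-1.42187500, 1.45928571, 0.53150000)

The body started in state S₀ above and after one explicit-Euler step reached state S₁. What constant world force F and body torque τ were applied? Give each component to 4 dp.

F = (-2.1000, 0.4000, 0.2000)
τ = (0.0100, -0.0300, 0.0000)

velocity change Δv = (-0.03500000, 0.00666667, 0.00333333)
applied force F = (-2.1000, 0.4000, 0.2000)
ω₁ − ω₀ = (-0.02187500, -0.04071429, 0.03150000)
gyro term ω₀×Iω₀ = (0.0450, 0.0840, -0.1260)
applied torque τ = (0.0100, -0.0300, 0.0000)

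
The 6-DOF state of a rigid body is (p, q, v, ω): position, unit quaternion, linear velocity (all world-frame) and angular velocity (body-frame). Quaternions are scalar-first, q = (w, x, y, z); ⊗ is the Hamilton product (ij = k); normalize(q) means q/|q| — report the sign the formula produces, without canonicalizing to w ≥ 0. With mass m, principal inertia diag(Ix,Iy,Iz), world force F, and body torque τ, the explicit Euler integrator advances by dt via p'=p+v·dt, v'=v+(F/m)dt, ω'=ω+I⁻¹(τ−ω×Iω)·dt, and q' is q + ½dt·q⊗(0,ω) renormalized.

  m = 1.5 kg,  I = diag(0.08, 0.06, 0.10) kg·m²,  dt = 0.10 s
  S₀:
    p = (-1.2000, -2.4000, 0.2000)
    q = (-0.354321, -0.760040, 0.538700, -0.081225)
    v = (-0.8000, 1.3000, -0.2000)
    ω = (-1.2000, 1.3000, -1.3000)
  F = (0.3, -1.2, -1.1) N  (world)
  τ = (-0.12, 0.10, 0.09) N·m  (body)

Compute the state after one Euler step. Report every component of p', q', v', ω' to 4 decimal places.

new position p' = (-1.2800, -2.2700, 0.1800)
v' = v + a·dt = (-0.7800, 1.2200, -0.2733)
(τ − ω×Iω)/I = (-0.6550, 2.1867, 0.5880)
ω + α·dt = (-1.2655, 1.5187, -1.2412)
Hamilton product q⊗(0,ω) = (-1.7179505, -0.1695323, -1.3511993, 0.1190053)
updated quaternion q' = (-0.4376, -0.7639, 0.4683, -0.0748)

p' = (-1.2800, -2.2700, 0.1800)
q' = (-0.4376, -0.7639, 0.4683, -0.0748)
v' = (-0.7800, 1.2200, -0.2733)
ω' = (-1.2655, 1.5187, -1.2412)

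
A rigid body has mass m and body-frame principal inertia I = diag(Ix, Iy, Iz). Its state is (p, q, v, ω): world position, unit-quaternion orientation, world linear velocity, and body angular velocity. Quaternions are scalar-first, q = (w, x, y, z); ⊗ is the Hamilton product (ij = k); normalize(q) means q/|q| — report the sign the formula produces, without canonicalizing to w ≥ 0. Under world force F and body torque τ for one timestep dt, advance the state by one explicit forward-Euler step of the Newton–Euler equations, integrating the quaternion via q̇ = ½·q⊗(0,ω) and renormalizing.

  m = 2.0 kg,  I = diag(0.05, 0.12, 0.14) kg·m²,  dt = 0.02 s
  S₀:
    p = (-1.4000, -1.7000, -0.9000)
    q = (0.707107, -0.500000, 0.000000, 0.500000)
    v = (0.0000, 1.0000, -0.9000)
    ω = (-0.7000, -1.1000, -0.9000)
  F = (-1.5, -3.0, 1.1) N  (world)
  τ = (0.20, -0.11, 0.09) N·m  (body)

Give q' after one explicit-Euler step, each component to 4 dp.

Hamilton product q⊗(0,ω) = (0.1000000, 0.0550251, -1.5778177, -0.0863963)
q + ½dt·q⊗(0,ω), renormalized = (0.7080, -0.4994, -0.0158, 0.4991)

q' = (0.7080, -0.4994, -0.0158, 0.4991)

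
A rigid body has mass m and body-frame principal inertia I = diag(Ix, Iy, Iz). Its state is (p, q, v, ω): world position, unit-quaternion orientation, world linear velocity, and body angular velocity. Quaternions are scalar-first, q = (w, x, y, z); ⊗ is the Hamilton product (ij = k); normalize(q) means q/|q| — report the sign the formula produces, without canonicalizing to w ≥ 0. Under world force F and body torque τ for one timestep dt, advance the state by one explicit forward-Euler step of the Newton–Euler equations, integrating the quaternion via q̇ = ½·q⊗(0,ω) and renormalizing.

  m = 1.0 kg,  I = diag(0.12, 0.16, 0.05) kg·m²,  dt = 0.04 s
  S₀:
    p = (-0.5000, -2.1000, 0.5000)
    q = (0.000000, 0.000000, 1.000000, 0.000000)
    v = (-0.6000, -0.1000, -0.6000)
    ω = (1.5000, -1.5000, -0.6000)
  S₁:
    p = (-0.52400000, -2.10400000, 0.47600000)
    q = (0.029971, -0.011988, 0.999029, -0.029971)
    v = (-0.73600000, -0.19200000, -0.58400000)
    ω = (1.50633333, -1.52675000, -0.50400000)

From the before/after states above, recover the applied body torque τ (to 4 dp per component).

τ = (-0.0800, -0.1700, 0.0300)

rate change Δω = (0.00633333, -0.02675000, 0.09600000)
precession coupling = (-0.0990, -0.0630, -0.0900)
applied torque τ = (-0.0800, -0.1700, 0.0300)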